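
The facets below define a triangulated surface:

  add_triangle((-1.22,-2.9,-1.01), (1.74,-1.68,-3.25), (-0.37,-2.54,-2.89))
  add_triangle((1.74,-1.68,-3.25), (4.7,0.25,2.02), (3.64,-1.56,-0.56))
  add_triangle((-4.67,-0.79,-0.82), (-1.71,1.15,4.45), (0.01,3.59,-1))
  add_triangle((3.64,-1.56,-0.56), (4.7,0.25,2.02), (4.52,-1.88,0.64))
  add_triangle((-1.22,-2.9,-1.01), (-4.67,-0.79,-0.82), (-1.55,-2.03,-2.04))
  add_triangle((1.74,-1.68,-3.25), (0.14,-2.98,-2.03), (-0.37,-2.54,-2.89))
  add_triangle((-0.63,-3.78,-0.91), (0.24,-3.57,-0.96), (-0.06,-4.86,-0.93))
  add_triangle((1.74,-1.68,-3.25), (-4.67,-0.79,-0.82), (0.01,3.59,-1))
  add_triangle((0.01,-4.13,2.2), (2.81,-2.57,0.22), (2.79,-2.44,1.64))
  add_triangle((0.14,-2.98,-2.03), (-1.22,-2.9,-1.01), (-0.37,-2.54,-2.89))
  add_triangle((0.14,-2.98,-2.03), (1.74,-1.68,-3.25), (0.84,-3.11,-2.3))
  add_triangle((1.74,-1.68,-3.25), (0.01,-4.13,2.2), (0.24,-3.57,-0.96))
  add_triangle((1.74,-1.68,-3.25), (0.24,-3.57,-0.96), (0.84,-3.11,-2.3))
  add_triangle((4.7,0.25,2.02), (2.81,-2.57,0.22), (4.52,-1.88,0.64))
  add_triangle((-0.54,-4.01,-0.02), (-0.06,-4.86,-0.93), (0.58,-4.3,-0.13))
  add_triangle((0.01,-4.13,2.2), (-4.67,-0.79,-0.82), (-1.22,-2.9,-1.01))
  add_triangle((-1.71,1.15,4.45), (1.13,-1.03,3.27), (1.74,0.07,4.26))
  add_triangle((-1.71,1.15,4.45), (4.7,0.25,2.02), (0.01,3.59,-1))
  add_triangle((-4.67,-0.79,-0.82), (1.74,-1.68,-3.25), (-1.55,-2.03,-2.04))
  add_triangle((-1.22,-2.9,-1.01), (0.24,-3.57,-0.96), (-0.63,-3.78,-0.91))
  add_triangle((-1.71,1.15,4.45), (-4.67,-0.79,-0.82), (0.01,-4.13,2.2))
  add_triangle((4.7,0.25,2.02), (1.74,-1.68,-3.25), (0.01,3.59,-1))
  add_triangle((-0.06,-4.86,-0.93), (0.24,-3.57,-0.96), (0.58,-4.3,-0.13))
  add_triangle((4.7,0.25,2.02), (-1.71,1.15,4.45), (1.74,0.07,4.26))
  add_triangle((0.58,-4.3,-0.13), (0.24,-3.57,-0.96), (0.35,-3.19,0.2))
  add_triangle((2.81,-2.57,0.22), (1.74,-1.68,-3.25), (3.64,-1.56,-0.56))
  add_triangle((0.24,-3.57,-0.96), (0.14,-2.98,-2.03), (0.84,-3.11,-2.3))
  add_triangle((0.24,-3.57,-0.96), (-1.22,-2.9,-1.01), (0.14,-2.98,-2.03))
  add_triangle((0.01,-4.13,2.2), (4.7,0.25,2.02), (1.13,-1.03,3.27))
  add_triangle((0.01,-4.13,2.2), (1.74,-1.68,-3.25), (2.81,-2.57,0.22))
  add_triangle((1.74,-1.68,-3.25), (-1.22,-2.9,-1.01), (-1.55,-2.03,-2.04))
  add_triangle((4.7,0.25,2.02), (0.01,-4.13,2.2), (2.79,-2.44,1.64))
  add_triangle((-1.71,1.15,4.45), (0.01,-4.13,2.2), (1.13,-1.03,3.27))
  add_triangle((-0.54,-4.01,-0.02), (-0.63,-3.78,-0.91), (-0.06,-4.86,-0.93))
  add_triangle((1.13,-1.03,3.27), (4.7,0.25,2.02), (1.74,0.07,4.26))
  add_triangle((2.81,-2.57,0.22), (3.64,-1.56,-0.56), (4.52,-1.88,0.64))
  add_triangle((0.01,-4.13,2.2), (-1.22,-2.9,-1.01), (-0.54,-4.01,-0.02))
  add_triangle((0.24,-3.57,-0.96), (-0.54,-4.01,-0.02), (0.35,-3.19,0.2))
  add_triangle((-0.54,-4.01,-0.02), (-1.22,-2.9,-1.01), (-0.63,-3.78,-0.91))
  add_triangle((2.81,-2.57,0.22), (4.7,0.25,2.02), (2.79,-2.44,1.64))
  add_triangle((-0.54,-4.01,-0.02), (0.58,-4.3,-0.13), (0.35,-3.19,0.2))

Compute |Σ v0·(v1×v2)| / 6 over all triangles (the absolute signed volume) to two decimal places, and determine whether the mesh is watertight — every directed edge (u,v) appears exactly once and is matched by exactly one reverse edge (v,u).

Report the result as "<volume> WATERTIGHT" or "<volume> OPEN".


Per-triangle v0·(v1×v2)/6:
  t1: -1.4718
  t2: +2.5419
  t3: +14.3892
  t4: +1.7393
  t5: +2.6114
  t6: +1.4685
  t7: +0.1738
  t8: +11.4696
  t9: +2.8586
  t10: +1.0158
  t11: +0.5760
  t12: +2.7594
  t13: +0.3665
  t14: +1.1344
  t15: +0.6585
  t16: +7.1678
  t17: +2.8715
  t18: +15.5550
  t19: +2.1755
  t20: +0.2107
  t21: +17.7386
  t22: +12.6354
  t23: +0.3014
  t24: +3.5057
  t25: -0.1003
  t26: +2.8407
  t27: +0.5138
  t28: +1.0261
  t29: +7.1340
  t30: +6.6265
  t31: +2.4729
  t32: +3.0254
  t33: +7.1270
  t34: +0.4273
  t35: +2.9499
  t36: +1.1290
  t37: +0.8543
  t38: -0.5949
  t39: +0.4135
  t40: +2.9419
  t41: +0.2238
Σ = +143.4636 → |volume| = 143.46

Directed edges: 123 total; 3 unmatched, e.g. (0.01,-4.13,2.2)→(0.24,-3.57,-0.96) → open.

143.46 OPEN


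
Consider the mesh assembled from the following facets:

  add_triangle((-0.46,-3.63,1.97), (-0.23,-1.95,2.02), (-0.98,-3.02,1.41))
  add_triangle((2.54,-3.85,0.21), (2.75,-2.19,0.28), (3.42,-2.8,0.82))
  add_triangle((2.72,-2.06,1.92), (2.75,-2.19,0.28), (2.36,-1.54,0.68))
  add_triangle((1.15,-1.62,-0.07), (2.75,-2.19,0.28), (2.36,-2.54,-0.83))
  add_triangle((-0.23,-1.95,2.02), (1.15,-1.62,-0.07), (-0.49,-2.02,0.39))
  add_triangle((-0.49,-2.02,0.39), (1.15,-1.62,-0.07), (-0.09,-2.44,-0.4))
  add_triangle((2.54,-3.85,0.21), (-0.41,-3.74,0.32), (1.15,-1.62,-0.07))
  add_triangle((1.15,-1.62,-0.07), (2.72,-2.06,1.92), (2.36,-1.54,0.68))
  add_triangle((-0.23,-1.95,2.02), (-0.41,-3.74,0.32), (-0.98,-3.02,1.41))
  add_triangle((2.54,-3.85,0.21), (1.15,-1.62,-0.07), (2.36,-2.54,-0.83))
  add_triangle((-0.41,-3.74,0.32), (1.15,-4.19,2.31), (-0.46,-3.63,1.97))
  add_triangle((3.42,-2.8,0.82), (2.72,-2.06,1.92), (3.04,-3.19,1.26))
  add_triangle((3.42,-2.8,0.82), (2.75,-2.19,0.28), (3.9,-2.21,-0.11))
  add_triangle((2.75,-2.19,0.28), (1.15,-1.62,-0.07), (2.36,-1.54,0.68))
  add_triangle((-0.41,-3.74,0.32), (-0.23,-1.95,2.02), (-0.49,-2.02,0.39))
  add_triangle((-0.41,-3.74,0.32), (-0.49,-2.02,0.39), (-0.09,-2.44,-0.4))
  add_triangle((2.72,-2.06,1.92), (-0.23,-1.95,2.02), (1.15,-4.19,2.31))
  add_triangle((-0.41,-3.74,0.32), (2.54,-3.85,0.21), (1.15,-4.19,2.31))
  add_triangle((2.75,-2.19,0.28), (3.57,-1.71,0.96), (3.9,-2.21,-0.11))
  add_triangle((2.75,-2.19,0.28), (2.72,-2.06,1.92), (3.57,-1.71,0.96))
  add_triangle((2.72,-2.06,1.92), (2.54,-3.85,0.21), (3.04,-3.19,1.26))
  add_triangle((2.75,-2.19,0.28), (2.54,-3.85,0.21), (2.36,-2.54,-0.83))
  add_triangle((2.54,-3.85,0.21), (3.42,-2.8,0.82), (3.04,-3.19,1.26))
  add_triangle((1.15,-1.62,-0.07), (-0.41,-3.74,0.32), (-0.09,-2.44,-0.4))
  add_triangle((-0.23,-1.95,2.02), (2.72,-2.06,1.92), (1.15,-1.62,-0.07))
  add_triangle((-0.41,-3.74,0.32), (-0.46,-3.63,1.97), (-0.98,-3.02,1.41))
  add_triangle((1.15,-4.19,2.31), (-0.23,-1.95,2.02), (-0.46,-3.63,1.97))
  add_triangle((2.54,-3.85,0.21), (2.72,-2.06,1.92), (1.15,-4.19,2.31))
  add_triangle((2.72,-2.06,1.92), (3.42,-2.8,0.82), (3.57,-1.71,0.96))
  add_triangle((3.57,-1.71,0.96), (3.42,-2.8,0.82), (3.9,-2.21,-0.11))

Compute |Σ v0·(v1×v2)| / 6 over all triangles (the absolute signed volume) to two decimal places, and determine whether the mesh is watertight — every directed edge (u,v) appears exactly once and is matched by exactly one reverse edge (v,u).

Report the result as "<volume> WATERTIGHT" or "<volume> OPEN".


Per-triangle v0·(v1×v2)/6:
  t1: +0.3452
  t2: +0.3968
  t3: +0.2342
  t4: -0.2888
  t5: -0.8851
  t6: -0.3878
  t7: +0.2863
  t8: -0.4336
  t9: -0.7380
  t10: +0.0191
  t11: +1.7401
  t12: +0.5572
  t13: +0.1759
  t14: -0.1128
  t15: +0.3080
  t16: +0.0779
  t17: +1.8409
  t18: +3.7229
  t19: -0.5082
  t20: -0.8242
  t21: +0.1366
  t22: +0.8816
  t23: +0.6954
  t24: +0.4807
  t25: -1.5902
  t26: +0.6267
  t27: +0.9777
  t28: +3.6901
  t29: +0.8666
  t30: +0.7808
Σ = +13.0721 → |volume| = 13.07

Directed edges: 90 total, each appears once with its reverse present → watertight.

13.07 WATERTIGHT


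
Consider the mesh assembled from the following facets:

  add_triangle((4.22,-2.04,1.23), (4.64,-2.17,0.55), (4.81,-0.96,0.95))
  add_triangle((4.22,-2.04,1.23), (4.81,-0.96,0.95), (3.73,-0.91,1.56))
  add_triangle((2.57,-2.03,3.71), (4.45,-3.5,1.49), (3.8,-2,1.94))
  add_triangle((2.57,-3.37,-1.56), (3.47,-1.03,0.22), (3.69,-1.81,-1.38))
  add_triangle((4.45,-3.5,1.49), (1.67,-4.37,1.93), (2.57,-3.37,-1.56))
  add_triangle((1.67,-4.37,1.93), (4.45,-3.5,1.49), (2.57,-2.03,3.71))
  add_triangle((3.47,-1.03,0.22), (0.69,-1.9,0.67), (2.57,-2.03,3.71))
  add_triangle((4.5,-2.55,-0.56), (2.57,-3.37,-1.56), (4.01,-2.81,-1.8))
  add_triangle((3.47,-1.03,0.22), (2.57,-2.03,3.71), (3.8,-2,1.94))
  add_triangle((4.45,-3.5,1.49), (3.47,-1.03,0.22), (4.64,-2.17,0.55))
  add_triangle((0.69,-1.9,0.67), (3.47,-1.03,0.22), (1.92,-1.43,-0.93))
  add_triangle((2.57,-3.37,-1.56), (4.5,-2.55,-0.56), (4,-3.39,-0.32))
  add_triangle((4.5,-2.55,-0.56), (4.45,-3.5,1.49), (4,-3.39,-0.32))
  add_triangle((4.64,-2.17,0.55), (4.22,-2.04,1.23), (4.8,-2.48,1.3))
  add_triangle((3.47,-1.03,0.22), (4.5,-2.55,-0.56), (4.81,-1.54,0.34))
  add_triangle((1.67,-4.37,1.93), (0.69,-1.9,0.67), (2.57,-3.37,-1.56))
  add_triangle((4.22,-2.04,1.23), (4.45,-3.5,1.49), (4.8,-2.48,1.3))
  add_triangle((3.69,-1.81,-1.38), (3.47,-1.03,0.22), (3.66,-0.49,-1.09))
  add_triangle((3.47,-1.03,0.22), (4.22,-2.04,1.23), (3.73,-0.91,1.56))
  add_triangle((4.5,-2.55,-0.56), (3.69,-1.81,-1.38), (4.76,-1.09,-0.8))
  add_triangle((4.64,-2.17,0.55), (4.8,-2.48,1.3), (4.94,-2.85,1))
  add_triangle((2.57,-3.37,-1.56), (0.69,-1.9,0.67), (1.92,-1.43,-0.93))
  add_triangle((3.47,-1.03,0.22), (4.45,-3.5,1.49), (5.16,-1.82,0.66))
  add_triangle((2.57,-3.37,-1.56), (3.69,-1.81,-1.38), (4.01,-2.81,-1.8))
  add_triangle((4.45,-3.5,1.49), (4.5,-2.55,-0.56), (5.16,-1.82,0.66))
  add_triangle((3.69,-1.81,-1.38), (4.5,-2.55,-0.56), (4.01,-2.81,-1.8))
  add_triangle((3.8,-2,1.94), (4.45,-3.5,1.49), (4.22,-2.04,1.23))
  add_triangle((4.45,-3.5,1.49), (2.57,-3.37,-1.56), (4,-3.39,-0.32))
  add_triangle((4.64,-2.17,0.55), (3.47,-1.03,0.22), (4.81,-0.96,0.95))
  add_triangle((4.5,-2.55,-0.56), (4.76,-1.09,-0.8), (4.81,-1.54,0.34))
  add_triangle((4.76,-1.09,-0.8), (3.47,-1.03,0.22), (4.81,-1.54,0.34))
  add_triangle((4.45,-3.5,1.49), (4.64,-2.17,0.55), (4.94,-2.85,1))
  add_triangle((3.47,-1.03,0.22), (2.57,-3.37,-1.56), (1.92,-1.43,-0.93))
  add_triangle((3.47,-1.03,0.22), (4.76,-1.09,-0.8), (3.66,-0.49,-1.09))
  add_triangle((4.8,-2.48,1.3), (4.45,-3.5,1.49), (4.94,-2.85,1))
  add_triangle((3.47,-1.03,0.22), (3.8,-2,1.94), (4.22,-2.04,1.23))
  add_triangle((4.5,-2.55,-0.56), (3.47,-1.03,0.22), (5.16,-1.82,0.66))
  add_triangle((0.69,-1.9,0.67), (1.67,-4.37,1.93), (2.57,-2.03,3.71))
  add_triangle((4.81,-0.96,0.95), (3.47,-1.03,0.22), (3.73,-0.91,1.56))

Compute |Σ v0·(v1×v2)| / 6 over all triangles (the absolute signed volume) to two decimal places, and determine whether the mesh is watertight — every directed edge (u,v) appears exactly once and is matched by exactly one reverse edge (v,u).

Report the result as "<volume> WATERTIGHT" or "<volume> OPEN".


Per-triangle v0·(v1×v2)/6:
  t1: +0.7473
  t2: +0.7379
  t3: +2.0939
  t4: -1.7214
  t5: +6.8583
  t6: +6.4507
  t7: -3.0185
  t8: +1.3671
  t9: +0.5438
  t10: -0.2313
  t11: -1.3426
  t12: +1.3000
  t13: +1.5914
  t14: +0.0952
  t15: -0.0795
  t16: +0.2381
  t17: +0.1156
  t18: -1.1031
  t19: -0.7124
  t20: +1.0663
  t21: +0.2297
  t22: -0.6076
  t23: -0.2180
  t24: -0.0791
  t25: +2.6477
  t26: +0.6455
  t27: +0.7676
  t28: +1.2218
  t29: +0.3649
  t30: +1.3161
  t31: +0.0650
  t32: +0.0530
  t33: +0.7288
  t34: +0.1331
  t35: +0.3924
  t36: +0.2883
  t37: +0.3747
  t38: -0.1471
  t39: -0.2845
Σ = +22.8890 → |volume| = 22.89

Directed edges: 117 total; 3 unmatched, e.g. (3.66,-0.49,-1.09)→(3.69,-1.81,-1.38) → open.

22.89 OPEN


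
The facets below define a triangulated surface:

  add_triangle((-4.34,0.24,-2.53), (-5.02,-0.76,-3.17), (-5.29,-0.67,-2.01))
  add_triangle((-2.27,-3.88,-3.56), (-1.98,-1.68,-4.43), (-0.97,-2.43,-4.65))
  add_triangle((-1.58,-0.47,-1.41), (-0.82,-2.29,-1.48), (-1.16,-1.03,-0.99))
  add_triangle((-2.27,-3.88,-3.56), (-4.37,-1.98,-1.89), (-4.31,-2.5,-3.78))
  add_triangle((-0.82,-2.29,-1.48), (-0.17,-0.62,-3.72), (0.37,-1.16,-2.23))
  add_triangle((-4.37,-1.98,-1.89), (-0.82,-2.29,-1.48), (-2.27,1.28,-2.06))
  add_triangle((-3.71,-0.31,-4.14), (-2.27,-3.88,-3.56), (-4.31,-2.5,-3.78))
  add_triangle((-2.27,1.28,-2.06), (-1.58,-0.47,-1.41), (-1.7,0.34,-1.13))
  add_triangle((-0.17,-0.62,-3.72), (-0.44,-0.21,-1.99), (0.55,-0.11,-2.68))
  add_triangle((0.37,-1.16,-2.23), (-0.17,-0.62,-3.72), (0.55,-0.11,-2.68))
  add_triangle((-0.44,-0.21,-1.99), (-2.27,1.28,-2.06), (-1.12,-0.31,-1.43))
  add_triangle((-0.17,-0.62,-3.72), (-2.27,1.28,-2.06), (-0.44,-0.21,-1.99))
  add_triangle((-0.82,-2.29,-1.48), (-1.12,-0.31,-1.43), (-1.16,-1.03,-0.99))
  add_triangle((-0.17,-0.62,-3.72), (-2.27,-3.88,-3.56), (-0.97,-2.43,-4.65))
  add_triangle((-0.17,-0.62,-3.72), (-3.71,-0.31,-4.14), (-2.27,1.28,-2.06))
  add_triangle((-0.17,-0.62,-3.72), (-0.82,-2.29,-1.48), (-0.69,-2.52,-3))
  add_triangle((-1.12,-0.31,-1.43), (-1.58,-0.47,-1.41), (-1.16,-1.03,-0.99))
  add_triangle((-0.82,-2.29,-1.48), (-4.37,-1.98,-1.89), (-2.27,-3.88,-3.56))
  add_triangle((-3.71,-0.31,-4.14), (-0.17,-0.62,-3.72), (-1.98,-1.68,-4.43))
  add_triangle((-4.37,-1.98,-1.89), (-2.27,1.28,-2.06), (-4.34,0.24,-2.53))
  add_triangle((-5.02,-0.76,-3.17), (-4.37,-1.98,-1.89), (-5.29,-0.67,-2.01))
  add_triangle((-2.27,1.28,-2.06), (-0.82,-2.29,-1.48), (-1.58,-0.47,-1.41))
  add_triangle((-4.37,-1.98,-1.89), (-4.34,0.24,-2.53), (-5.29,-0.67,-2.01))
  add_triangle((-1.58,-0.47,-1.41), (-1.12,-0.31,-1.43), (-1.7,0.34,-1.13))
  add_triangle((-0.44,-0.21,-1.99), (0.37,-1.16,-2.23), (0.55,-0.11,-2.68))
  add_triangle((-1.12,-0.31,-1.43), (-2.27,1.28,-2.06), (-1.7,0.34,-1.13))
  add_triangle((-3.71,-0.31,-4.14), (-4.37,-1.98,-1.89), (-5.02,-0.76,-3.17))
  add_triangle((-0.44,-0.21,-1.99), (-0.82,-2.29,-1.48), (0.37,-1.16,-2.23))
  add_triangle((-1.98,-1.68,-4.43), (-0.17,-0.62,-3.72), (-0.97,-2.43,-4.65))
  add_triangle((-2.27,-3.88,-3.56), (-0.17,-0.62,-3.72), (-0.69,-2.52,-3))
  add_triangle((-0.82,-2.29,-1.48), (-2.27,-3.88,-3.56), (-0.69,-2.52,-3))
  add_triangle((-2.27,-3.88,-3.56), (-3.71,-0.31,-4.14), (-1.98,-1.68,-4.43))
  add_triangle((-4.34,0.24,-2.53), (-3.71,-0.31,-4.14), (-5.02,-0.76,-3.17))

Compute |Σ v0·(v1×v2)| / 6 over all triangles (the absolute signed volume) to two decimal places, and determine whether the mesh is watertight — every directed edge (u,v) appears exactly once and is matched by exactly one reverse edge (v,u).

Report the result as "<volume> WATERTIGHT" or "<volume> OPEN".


Per-triangle v0·(v1×v2)/6:
  t1: +0.9755
  t2: +2.4044
  t3: +0.1593
  t4: +2.9516
  t5: +0.9656
  t6: -3.3987
  t7: +3.7080
  t8: +0.2069
  t9: +0.1236
  t10: +0.4272
  t11: -0.4949
  t12: -0.1872
  t13: -0.2464
  t14: -0.6187
  t15: +3.0309
  t16: -0.2418
  t17: -0.0774
  t18: +1.2654
  t19: +2.4744
  t20: -0.6348
  t21: +1.5628
  t22: +0.4037
  t23: -1.2678
  t24: -0.0982
  t25: -0.3999
  t26: -0.2438
  t27: +1.7994
  t28: -0.7619
  t29: +1.3817
  t30: +1.5125
  t31: +0.5462
  t32: +4.1052
  t33: +1.3932
Σ = +22.7258 → |volume| = 22.73

Directed edges: 99 total; 9 unmatched, e.g. (-4.37,-1.98,-1.89)→(-4.31,-2.5,-3.78) → open.

22.73 OPEN


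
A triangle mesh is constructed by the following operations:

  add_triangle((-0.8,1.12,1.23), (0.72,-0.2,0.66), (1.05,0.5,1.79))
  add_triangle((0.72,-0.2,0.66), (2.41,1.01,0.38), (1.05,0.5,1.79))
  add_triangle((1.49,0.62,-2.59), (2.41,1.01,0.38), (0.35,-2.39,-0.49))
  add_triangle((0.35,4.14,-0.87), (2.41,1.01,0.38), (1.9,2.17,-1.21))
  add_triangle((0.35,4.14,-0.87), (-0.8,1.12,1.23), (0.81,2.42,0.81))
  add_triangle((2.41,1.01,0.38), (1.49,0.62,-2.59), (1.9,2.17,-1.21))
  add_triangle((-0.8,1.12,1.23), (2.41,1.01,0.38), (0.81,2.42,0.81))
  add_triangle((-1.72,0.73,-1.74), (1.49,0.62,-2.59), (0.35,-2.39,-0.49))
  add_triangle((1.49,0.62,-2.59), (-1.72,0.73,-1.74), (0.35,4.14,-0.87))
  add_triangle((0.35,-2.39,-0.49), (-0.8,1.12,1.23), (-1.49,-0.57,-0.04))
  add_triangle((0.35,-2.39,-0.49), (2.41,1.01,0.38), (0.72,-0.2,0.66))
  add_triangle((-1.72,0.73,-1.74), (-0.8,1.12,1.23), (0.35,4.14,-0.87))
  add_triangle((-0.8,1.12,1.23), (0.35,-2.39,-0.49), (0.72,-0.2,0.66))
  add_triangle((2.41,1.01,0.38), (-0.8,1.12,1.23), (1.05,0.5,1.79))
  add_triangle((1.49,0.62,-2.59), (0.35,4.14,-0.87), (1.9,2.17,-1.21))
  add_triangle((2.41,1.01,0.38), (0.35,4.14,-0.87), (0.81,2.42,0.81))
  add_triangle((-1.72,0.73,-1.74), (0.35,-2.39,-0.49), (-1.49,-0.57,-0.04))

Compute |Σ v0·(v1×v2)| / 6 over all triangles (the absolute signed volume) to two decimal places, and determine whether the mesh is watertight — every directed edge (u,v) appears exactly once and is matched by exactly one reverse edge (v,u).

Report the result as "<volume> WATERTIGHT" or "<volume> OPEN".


27.17 OPEN

Per-triangle v0·(v1×v2)/6:
  t1: +0.0974
  t2: +0.3405
  t3: +2.8774
  t4: +1.9108
  t5: +1.4261
  t6: +1.5614
  t7: +0.7345
  t8: +2.9358
  t9: +4.5977
  t10: +0.6075
  t11: +0.6667
  t12: +2.7809
  t13: +0.4528
  t14: +0.9169
  t15: +2.1654
  t16: +1.8675
  t17: +1.2338
Σ = +27.1732 → |volume| = 27.17

Directed edges: 51 total; 3 unmatched, e.g. (-0.8,1.12,1.23)→(-1.49,-0.57,-0.04) → open.


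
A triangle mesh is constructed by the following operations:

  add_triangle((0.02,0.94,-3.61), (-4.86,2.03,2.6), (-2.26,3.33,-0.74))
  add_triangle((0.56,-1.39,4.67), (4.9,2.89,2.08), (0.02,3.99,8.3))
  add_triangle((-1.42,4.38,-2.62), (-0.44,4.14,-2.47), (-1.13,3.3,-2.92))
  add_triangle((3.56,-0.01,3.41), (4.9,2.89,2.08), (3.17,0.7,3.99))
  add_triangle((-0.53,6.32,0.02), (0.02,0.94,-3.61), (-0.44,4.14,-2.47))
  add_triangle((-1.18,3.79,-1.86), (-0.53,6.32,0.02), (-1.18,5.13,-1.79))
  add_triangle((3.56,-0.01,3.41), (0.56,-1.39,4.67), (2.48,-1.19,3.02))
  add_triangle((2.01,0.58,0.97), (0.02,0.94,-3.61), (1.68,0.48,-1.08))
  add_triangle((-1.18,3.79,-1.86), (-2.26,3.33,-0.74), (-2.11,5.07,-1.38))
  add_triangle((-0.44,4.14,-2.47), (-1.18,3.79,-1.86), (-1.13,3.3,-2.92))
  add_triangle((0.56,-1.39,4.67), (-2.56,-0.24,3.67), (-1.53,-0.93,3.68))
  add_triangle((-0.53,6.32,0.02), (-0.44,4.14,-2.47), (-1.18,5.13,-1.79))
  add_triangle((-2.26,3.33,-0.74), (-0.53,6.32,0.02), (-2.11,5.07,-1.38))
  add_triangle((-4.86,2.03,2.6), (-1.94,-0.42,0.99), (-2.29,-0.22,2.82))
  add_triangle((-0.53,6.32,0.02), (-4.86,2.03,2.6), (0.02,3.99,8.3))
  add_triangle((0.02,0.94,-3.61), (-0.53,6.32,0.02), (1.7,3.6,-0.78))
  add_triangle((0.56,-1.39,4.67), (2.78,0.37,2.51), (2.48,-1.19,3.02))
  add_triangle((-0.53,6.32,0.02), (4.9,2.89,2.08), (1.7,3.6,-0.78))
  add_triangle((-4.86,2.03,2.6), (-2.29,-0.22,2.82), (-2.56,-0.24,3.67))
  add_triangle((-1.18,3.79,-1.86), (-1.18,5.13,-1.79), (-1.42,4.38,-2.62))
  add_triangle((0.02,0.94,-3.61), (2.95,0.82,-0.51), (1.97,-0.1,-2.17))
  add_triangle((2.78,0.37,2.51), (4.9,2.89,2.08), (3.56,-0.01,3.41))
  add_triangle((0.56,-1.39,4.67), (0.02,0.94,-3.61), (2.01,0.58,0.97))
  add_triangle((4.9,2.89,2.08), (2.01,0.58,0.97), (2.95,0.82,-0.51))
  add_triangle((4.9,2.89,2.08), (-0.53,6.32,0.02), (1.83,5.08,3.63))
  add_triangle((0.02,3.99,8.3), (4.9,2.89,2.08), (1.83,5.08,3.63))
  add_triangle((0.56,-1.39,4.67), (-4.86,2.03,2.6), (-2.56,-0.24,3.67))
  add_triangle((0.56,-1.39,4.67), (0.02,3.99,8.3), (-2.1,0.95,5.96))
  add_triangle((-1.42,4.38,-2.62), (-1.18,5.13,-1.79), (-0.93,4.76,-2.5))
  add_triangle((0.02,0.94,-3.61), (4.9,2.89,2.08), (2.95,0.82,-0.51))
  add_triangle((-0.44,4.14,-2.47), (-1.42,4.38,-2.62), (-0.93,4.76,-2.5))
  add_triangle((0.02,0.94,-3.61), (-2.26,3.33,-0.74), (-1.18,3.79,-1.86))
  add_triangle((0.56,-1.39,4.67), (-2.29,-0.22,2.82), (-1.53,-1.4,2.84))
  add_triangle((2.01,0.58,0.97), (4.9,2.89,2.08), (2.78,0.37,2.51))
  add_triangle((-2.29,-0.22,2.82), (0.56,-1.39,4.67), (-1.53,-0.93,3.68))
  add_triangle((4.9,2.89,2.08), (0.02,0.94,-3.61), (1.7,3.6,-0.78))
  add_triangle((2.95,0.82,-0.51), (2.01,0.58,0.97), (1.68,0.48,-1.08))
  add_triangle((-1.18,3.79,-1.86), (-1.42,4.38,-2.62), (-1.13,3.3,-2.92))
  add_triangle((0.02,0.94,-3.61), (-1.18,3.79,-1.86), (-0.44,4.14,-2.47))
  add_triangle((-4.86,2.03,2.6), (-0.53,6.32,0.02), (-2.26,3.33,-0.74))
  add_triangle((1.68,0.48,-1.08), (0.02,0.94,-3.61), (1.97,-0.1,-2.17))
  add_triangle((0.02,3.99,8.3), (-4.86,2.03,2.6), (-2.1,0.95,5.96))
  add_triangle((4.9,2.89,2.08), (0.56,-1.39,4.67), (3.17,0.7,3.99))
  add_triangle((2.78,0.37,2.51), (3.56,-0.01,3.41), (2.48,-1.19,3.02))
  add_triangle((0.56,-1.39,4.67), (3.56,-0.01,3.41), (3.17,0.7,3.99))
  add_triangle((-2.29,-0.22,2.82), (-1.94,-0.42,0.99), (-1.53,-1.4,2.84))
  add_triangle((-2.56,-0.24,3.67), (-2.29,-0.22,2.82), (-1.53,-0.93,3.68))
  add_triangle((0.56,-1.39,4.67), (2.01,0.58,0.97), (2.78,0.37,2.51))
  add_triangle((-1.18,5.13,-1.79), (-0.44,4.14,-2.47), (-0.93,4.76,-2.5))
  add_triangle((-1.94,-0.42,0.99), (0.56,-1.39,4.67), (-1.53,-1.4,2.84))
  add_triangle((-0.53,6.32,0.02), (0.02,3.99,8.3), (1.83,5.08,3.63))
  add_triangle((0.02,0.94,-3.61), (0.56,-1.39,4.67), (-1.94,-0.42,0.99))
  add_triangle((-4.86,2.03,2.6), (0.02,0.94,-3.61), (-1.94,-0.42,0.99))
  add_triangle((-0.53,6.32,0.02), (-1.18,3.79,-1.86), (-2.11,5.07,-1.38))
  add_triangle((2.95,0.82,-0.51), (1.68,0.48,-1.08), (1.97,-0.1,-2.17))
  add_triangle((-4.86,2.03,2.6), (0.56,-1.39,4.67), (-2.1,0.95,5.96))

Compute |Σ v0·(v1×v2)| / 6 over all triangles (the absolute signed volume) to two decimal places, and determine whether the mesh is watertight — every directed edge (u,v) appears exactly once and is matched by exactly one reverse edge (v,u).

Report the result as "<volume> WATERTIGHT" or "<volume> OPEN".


Per-triangle v0·(v1×v2)/6:
  t1: +5.4591
  t2: +26.0486
  t3: +0.6228
  t4: +2.7422
  t5: +0.6117
  t6: +0.1619
  t7: +2.3706
  t8: -0.5975
  t9: +0.5560
  t10: -0.7258
  t11: +0.9217
  t12: +1.7845
  t13: +1.5807
  t14: +1.6350
  t15: +41.9074
  t16: +7.5362
  t17: -2.4031
  t18: +8.6534
  t19: +0.5009
  t20: +0.0981
  t21: +1.9888
  t22: -0.3225
  t23: +0.5045
  t24: +0.9591
  t25: +14.6542
  t26: +17.8205
  t27: +3.1162
  t28: +12.0856
  t29: +0.4499
  t30: +4.0542
  t31: +0.2259
  t32: +2.2563
  t33: +2.0364
  t34: +0.5365
  t35: -0.6121
  t36: +6.5371
  t37: -0.0167
  t38: -0.0158
  t39: +1.6020
  t40: +9.1188
  t41: -0.9040
  t42: +15.1736
  t43: +0.5187
  t44: -0.0372
  t45: +2.5242
  t46: +0.7543
  t47: +0.1587
  t48: -0.0297
  t49: +0.2230
  t50: -0.7063
  t51: +18.3437
  t52: +0.2597
  t53: +3.6237
  t54: +2.0544
  t55: -0.2631
  t56: +4.8223
Σ = +222.9592 → |volume| = 222.96

Directed edges: 168 total, each appears once with its reverse present → watertight.

222.96 WATERTIGHT


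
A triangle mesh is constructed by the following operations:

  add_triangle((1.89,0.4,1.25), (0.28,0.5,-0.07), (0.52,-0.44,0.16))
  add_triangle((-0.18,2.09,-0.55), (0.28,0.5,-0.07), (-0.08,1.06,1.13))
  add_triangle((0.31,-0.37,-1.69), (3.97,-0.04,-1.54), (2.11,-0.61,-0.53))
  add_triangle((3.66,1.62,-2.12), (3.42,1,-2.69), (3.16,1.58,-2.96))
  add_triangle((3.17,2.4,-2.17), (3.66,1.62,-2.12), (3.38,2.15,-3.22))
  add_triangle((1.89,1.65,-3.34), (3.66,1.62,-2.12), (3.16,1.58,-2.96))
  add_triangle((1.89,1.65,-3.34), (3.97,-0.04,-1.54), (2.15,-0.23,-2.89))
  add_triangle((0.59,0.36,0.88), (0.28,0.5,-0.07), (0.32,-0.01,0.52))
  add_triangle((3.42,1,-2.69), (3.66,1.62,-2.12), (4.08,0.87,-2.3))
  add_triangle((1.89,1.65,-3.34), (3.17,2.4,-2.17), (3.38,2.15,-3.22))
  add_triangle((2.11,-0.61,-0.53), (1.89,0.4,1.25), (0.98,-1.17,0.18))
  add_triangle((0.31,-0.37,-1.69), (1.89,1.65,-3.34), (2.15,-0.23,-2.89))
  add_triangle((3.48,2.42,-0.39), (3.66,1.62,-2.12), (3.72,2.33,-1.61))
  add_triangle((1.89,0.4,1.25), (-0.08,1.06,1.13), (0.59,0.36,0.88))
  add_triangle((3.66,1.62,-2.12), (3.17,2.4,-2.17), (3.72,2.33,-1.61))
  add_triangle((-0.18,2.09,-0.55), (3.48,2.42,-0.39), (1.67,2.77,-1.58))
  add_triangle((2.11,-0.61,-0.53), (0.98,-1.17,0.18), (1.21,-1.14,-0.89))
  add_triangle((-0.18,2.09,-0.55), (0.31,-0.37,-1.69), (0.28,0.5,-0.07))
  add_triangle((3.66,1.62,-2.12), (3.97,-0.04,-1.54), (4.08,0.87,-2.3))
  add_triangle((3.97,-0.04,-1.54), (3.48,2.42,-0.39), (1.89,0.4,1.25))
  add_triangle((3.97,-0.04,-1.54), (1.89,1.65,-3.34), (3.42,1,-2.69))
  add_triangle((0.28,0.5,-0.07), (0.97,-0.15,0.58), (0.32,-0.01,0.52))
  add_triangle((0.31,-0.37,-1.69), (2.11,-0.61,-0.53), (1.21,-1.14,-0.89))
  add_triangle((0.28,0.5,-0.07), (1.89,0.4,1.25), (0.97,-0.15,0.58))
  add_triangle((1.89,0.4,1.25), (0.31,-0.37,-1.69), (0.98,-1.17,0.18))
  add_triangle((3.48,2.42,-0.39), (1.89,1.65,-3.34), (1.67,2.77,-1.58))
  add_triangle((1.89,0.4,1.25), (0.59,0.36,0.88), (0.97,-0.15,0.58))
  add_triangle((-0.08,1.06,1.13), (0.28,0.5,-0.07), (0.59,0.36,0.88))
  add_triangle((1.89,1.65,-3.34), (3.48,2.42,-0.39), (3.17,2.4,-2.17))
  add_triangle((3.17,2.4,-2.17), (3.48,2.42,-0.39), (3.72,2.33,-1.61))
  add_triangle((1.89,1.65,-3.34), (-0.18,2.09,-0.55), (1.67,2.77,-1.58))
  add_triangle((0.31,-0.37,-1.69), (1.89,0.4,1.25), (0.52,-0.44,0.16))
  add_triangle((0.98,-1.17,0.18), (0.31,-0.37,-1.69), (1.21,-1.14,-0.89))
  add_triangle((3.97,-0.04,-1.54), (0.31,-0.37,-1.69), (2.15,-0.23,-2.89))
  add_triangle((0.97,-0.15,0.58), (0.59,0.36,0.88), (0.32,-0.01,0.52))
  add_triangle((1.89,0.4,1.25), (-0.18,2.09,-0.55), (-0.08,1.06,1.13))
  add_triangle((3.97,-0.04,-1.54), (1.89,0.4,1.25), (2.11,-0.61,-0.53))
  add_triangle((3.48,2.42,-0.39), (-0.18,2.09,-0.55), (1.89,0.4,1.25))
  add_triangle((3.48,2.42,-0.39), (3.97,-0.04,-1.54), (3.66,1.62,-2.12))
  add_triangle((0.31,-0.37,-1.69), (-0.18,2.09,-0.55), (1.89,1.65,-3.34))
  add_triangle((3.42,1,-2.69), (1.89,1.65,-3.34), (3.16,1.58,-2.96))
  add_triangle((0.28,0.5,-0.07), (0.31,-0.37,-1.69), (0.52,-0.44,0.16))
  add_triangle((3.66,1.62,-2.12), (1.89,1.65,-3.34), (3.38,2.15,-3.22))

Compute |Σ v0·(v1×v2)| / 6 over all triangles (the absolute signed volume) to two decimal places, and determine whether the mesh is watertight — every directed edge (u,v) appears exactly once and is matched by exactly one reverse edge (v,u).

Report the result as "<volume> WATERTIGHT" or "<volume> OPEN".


Per-triangle v0·(v1×v2)/6:
  t1: -0.0697
  t2: -0.1583
  t3: +0.6815
  t4: +0.4324
  t5: +0.6344
  t6: +0.3122
  t7: +2.6299
  t8: -0.0085
  t9: +0.4246
  t10: +0.5471
  t11: +0.6796
  t12: +0.9416
  t13: +0.3855
  t14: +0.0785
  t15: +0.4704
  t16: +1.2575
  t17: +0.3012
  t18: -0.2071
  t19: +0.3643
  t20: +2.9553
  t21: +0.2787
  t22: -0.0304
  t23: +0.3902
  t24: +0.0371
  t25: -0.7580
  t26: +2.6475
  t27: +0.0503
  t28: -0.0936
  t29: -0.0015
  t30: +0.4057
  t31: +1.3294
  t32: +0.3031
  t33: +0.0869
  t34: +0.2827
  t35: +0.0206
  t36: +0.9392
  t37: +0.8525
  t38: +1.5758
  t39: +2.1899
  t40: +0.9837
  t41: +0.3963
  t42: -0.1155
  t43: +0.2693
Σ = +24.6922 → |volume| = 24.69

Directed edges: 129 total; 3 unmatched, e.g. (4.08,0.87,-2.3)→(3.42,1,-2.69) → open.

24.69 OPEN


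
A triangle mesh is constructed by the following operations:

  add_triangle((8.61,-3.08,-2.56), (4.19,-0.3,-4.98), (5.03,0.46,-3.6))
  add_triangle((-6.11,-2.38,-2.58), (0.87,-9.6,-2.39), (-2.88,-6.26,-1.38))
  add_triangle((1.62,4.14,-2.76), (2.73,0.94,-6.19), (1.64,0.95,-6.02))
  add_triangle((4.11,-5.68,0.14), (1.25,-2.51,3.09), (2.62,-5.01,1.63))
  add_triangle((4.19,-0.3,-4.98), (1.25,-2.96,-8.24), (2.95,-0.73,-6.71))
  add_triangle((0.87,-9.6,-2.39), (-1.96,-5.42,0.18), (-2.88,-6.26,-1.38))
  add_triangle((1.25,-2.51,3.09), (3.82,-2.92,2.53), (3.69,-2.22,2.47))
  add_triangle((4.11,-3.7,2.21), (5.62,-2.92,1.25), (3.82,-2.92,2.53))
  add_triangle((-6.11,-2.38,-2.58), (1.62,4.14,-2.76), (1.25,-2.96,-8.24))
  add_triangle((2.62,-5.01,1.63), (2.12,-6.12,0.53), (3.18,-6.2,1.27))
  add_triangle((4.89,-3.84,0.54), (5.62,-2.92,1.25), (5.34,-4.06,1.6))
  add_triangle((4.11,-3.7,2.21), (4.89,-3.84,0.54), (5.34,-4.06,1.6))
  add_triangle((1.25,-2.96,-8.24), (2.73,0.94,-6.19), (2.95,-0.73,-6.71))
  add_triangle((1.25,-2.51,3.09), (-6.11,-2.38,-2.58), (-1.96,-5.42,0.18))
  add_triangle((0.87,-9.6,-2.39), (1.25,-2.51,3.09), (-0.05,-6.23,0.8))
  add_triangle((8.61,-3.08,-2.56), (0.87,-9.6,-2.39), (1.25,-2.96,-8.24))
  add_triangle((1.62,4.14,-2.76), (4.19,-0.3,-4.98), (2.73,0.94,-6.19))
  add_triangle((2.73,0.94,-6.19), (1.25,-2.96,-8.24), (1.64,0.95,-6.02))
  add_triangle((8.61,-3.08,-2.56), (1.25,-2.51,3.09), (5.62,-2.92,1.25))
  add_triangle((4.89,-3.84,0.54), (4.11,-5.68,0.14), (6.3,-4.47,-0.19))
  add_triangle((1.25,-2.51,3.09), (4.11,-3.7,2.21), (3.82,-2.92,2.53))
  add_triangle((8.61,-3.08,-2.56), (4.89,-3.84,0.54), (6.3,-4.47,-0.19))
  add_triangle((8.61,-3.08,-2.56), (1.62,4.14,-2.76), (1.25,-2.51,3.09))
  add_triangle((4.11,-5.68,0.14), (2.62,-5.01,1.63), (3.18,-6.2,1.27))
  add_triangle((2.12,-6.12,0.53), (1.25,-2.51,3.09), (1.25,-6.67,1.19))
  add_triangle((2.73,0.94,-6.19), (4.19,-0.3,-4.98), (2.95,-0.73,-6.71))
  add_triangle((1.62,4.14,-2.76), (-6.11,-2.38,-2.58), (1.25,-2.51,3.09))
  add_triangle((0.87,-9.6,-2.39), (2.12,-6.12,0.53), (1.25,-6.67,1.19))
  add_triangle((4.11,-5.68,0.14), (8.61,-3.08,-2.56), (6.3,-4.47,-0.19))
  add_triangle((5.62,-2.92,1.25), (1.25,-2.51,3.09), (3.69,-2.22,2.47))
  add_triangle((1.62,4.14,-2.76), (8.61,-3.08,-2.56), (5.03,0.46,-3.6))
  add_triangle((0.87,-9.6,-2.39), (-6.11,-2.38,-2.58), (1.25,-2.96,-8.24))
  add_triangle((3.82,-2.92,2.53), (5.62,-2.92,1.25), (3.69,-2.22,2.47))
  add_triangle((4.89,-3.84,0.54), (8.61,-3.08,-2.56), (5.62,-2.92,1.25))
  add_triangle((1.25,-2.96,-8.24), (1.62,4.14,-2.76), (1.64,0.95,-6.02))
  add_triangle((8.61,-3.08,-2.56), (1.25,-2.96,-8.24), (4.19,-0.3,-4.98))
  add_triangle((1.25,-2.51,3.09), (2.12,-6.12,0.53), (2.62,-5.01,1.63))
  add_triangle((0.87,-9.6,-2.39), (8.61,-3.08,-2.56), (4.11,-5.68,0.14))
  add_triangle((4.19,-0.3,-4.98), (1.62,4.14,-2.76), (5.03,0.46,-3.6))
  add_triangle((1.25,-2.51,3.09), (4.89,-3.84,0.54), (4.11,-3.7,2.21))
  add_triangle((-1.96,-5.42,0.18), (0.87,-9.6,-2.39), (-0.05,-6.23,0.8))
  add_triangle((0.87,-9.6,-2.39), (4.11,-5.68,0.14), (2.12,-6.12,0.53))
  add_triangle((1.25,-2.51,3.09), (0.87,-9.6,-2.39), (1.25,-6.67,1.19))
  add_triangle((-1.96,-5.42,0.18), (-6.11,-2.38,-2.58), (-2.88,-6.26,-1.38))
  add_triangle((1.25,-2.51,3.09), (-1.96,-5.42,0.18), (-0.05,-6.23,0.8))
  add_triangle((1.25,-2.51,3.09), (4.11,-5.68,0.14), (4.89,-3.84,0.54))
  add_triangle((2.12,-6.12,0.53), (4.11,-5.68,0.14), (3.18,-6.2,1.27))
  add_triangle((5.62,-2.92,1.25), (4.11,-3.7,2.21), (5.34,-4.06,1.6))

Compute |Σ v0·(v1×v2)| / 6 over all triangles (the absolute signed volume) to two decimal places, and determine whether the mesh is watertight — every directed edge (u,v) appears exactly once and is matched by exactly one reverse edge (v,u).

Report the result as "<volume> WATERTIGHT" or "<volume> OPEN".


Per-triangle v0·(v1×v2)/6:
  t1: +8.4865
  t2: +12.7687
  t3: +3.9113
  t4: +2.0740
  t5: +3.9752
  t6: +7.7355
  t7: +0.8909
  t8: +1.3273
  t9: +43.4191
  t10: +0.5981
  t11: +1.1611
  t12: +0.5800
  t13: +4.2612
  t14: +9.0745
  t15: +7.4994
  t16: +97.1948
  t17: +8.0919
  t18: +4.4980
  t19: -4.1283
  t20: +1.8924
  t21: +1.3109
  t22: +1.2918
  t23: +16.6998
  t24: +0.7999
  t25: +3.3451
  t26: +3.6074
  t27: -1.3553
  t28: +5.0184
  t29: +5.8362
  t30: -2.0767
  t31: +6.8656
  t32: +79.0614
  t33: +0.9682
  t34: +6.1609
  t35: -0.0133
  t36: +27.0017
  t37: +2.1274
  t38: +31.0302
  t39: +7.5468
  t40: +1.0507
  t41: +7.7165
  t42: +7.9209
  t43: -0.8267
  t44: +6.0494
  t45: +4.8271
  t46: +6.2913
  t47: +1.9725
  t48: +0.9561
Σ = +446.4959 → |volume| = 446.50

Directed edges: 144 total, each appears once with its reverse present → watertight.

446.50 WATERTIGHT


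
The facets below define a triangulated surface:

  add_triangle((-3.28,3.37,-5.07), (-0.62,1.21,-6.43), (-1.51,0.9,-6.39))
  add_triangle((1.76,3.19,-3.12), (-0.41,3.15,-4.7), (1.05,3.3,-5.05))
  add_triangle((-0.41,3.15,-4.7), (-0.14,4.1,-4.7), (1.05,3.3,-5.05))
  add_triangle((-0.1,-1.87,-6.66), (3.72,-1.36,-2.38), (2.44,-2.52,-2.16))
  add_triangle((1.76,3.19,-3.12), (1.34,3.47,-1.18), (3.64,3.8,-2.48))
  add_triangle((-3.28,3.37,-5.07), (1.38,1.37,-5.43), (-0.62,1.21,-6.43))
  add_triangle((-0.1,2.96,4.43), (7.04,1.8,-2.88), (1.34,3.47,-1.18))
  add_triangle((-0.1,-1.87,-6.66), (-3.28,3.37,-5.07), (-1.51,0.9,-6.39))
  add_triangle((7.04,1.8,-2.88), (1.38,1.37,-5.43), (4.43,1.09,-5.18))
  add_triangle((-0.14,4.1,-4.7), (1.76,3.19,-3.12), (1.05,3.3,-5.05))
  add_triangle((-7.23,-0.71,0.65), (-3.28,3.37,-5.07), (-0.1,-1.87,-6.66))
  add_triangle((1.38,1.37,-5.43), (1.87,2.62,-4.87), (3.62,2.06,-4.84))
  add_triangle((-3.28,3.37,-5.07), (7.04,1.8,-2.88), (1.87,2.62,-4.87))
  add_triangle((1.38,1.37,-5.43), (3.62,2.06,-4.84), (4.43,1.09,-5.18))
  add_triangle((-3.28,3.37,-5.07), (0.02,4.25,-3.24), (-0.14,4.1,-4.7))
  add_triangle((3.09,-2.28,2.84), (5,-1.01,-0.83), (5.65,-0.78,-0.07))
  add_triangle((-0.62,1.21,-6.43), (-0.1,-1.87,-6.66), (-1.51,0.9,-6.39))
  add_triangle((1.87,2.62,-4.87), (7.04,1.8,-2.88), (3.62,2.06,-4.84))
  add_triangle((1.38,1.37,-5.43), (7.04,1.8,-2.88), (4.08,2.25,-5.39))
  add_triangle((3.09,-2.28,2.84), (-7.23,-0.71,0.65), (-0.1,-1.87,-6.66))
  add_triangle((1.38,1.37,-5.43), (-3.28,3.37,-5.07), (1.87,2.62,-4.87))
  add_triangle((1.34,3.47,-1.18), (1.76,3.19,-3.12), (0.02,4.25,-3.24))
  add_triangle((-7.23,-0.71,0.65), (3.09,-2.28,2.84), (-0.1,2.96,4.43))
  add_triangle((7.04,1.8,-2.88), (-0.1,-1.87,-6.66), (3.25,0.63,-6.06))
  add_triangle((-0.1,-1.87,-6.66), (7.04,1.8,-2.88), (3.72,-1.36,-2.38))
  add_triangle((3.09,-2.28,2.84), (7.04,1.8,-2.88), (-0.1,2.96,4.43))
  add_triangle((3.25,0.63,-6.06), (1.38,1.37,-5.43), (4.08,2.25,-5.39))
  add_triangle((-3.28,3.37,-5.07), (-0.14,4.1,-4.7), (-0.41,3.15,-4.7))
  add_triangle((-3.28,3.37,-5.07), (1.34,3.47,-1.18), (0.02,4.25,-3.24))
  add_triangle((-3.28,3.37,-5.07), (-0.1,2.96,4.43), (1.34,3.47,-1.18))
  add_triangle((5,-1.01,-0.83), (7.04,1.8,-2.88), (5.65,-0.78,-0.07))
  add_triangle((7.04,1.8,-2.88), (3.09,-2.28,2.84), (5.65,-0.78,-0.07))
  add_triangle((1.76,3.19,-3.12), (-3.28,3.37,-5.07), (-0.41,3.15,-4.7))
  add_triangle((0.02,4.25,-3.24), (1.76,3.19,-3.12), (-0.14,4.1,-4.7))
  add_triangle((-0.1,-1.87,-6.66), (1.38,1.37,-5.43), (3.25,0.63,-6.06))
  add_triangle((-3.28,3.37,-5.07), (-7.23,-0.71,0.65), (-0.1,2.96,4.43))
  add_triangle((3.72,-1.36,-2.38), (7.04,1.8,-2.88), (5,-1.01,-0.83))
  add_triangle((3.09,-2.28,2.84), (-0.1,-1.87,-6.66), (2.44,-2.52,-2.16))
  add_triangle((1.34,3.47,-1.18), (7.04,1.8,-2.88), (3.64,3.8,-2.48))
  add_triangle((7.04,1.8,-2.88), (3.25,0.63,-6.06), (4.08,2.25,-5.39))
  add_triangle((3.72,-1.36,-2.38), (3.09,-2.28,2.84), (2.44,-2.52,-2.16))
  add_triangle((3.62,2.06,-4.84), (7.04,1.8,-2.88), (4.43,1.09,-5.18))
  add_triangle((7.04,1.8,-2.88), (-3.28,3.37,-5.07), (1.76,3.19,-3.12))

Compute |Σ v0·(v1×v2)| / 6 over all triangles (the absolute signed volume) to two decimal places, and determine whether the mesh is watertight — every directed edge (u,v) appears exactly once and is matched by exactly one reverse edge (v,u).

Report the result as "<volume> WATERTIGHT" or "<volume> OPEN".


Per-triangle v0·(v1×v2)/6:
  t1: +3.2190
  t2: -1.4177
  t3: +1.1271
  t4: +6.0788
  t5: +2.1944
  t6: +5.9700
  t7: +18.3189
  t8: +2.0574
  t9: -4.2629
  t10: +2.0447
  t11: +41.6957
  t12: +2.5292
  t13: +4.1573
  t14: +2.8329
  t15: +3.3933
  t16: +2.2071
  t17: +3.1676
  t18: +2.9778
  t19: -2.4487
  t20: +27.7495
  t21: +6.9488
  t22: +2.4564
  t23: +24.9203
  t24: +8.6573
  t25: +16.3139
  t26: +30.1873
  t27: +3.5822
  t28: +2.1058
  t29: +1.0762
  t30: +17.2255
  t31: +2.8456
  t32: +2.6387
  t33: -2.3983
  t34: +2.0236
  t35: +6.9523
  t36: +38.8679
  t37: +5.6003
  t38: +1.9731
  t39: +1.5090
  t40: +7.5757
  t41: +5.2890
  t42: +4.6508
  t43: +8.7620
Σ = +323.3547 → |volume| = 323.35

Directed edges: 129 total; 9 unmatched, e.g. (3.64,3.8,-2.48)→(1.76,3.19,-3.12) → open.

323.35 OPEN


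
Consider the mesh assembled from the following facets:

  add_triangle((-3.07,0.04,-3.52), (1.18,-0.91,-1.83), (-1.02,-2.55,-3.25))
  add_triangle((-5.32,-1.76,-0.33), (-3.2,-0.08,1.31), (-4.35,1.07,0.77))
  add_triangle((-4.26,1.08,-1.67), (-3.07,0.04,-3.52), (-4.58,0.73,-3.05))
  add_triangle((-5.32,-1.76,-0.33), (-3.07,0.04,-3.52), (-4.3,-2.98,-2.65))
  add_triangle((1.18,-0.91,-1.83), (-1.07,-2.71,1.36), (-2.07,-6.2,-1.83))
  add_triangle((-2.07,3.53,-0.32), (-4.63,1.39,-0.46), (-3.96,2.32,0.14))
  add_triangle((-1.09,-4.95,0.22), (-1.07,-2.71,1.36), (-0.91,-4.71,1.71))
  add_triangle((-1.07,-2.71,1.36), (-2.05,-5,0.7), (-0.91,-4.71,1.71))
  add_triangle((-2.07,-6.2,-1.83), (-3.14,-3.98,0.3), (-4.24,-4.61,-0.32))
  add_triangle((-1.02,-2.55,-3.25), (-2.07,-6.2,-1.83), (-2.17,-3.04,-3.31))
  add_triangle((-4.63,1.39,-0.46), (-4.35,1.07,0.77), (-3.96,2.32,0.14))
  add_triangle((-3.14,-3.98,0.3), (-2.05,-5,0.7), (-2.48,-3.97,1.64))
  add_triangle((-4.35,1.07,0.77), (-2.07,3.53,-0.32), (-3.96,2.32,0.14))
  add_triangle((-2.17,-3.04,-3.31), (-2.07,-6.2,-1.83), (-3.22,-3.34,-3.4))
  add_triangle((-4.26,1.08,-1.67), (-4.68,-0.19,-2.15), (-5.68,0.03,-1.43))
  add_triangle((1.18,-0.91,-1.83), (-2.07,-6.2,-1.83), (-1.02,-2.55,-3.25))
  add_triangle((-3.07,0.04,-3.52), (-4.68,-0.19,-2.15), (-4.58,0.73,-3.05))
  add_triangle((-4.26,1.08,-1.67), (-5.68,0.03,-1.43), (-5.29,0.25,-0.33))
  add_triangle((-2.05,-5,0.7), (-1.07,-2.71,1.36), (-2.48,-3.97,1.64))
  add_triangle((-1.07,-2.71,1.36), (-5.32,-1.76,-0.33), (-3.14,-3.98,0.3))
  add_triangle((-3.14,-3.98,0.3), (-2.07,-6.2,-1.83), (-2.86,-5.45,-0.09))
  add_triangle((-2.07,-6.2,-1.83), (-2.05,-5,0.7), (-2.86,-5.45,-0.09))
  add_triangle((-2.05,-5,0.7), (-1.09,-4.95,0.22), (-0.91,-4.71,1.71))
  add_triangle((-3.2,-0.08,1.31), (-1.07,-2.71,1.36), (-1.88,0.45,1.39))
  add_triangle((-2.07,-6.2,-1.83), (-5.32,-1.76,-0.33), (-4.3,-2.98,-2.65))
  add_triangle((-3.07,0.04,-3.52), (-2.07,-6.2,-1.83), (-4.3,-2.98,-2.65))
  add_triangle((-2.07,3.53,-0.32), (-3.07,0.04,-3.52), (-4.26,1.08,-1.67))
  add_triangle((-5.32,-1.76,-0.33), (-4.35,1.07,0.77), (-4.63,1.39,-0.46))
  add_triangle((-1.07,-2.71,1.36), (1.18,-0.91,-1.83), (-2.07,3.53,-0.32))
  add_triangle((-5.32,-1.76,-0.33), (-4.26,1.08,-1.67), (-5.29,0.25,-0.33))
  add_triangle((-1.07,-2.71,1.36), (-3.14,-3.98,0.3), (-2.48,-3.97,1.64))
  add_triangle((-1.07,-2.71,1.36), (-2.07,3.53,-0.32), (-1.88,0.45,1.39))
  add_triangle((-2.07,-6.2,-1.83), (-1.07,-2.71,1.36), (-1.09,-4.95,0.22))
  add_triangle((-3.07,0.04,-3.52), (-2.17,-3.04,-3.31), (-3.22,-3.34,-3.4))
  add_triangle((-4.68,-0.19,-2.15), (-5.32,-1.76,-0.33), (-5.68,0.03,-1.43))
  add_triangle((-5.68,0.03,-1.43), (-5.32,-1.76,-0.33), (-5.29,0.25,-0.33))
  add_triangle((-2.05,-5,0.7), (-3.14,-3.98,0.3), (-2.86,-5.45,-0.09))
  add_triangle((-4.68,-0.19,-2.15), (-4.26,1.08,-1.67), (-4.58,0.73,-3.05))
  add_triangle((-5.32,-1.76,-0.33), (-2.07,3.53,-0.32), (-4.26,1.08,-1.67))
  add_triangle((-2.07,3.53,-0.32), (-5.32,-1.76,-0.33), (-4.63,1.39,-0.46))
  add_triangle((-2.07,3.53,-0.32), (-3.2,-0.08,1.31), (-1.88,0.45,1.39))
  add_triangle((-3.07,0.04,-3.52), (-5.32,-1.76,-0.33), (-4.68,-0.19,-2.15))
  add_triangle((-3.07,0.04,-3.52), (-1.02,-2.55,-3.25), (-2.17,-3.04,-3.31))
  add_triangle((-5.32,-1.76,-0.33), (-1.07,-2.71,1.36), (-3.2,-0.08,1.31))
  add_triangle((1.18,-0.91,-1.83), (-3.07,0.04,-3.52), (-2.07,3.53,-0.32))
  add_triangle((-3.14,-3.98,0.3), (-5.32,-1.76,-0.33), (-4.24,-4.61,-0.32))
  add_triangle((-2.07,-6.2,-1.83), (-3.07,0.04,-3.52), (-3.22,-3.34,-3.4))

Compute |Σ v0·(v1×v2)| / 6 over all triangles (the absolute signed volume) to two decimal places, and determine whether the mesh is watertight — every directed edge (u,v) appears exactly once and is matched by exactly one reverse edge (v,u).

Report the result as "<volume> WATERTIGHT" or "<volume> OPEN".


88.13 OPEN

Per-triangle v0·(v1×v2)/6:
  t1: +3.2223
  t2: +2.4537
  t3: +0.0514
  t4: +6.8287
  t5: +3.0452
  t6: +1.2971
  t7: -0.7159
  t8: +0.7984
  t9: +2.1681
  t10: +2.5602
  t11: +1.1465
  t12: +1.5453
  t13: +0.5588
  t14: +2.3663
  t15: +1.0943
  t16: +4.1012
  t17: +1.3857
  t18: +1.1285
  t19: +0.7336
  t20: +2.6862
  t21: +1.2567
  t22: +1.7418
  t23: +1.2250
  t24: +1.1322
  t25: +9.3047
  t26: +6.4212
  t27: +4.6851
  t28: +3.0782
  t29: -2.5683
  t30: -2.4889
  t31: -0.4499
  t32: -1.1789
  t33: -1.5428
  t34: +1.8807
  t35: +1.8501
  t36: +1.9080
  t37: +0.9380
  t38: +1.1295
  t39: +4.8306
  t40: -0.1494
  t41: +1.4945
  t42: +2.2692
  t43: +2.1882
  t44: +4.3890
  t45: +4.7651
  t46: +1.5557
  t47: +0.0100
Σ = +88.1311 → |volume| = 88.13

Directed edges: 141 total; 9 unmatched, e.g. (-3.2,-0.08,1.31)→(-4.35,1.07,0.77) → open.


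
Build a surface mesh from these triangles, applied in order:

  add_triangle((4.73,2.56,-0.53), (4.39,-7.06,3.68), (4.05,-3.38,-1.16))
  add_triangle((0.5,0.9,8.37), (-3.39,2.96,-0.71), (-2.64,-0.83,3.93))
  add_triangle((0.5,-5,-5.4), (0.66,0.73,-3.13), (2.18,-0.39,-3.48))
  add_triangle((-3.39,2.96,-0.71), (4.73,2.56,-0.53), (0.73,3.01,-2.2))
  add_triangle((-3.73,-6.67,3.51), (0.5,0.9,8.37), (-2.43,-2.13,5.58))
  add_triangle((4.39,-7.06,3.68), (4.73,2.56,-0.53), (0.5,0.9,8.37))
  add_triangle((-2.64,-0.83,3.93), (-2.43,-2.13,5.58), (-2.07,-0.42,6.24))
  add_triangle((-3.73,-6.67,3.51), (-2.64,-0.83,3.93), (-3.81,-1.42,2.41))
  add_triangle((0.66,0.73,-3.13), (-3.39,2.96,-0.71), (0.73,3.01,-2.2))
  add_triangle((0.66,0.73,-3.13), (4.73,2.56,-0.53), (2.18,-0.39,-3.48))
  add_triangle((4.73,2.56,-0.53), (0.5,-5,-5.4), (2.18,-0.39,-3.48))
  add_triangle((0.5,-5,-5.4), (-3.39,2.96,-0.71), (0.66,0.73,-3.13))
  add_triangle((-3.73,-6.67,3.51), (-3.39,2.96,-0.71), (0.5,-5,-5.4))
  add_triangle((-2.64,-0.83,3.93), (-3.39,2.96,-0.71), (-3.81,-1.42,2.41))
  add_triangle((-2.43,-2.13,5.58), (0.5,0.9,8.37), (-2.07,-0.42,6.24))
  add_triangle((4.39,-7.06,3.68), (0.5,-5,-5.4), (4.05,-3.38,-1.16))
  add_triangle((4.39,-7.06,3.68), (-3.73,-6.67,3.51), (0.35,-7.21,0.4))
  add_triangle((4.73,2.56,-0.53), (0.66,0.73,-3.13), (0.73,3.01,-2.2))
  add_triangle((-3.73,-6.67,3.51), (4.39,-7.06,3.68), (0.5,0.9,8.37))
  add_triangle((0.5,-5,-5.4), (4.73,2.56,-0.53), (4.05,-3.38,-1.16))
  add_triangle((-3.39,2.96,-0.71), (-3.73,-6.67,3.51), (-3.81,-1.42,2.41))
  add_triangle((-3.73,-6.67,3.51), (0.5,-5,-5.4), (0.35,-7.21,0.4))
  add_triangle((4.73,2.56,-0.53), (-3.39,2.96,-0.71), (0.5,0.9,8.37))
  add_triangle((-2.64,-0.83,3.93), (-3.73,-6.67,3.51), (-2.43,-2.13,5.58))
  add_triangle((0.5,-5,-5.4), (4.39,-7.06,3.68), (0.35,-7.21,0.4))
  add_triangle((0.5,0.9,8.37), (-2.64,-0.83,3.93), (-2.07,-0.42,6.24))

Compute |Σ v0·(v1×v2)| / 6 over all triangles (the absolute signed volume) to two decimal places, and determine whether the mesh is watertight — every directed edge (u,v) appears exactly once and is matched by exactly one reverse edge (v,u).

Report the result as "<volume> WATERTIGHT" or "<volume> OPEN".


488.69 WATERTIGHT

Per-triangle v0·(v1×v2)/6:
  t1: +23.5785
  t2: +18.0261
  t3: +5.1227
  t4: +5.7599
  t5: +12.1631
  t6: +64.7486
  t7: +2.0977
  t8: +7.6898
  t9: +4.9986
  t10: +4.7330
  t11: +6.8308
  t12: +12.4893
  t13: +41.9384
  t14: +6.3403
  t15: +5.0974
  t16: +27.3240
  t17: +31.2895
  t18: +5.6773
  t19: +81.9729
  t20: +20.5395
  t21: +6.4839
  t22: +26.6855
  t23: +32.3900
  t24: +5.9749
  t25: +28.6285
  t26: +0.1068
Σ = +488.6871 → |volume| = 488.69

Directed edges: 78 total, each appears once with its reverse present → watertight.
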